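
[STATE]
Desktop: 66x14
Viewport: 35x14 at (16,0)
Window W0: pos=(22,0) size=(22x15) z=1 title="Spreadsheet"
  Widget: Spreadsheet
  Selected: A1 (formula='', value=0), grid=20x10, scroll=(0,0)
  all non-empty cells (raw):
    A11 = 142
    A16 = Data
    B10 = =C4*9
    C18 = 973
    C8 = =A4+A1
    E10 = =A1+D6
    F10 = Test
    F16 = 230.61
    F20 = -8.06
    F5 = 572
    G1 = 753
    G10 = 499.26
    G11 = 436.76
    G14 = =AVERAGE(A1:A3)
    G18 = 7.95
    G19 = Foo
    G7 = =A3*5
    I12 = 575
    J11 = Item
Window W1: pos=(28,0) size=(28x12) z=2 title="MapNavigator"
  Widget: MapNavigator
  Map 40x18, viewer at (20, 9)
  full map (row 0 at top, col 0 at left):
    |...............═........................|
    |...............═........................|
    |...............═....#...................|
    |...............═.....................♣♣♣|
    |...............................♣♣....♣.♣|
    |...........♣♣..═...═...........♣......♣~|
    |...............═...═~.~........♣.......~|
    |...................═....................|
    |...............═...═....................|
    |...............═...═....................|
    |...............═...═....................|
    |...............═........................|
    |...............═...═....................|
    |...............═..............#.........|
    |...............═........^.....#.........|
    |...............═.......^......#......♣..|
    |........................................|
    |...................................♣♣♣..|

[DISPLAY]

      ┏━━━━━┏━━━━━━━━━━━━━━━━━━━━━━
      ┃ Spre┃ MapNavigator         
      ┠─────┠──────────────────────
      ┃A1:  ┃....♣♣..═...═.........
      ┃     ┃........═...═~.~......
      ┃-----┃............═.........
      ┃  1  ┃........═...═.........
      ┃  2  ┃........═...═@........
      ┃  3  ┃........═...═.........
      ┃  4  ┃........═.............
      ┃  5  ┃........═...═.........
      ┃  6  ┗━━━━━━━━━━━━━━━━━━━━━━
      ┃  7        0       0┃       
      ┃  8        0       0┃       


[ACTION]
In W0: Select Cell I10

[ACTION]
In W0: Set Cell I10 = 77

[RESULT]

      ┏━━━━━┏━━━━━━━━━━━━━━━━━━━━━━
      ┃ Spre┃ MapNavigator         
      ┠─────┠──────────────────────
      ┃I10: ┃....♣♣..═...═.........
      ┃     ┃........═...═~.~......
      ┃-----┃............═.........
      ┃  1  ┃........═...═.........
      ┃  2  ┃........═...═@........
      ┃  3  ┃........═...═.........
      ┃  4  ┃........═.............
      ┃  5  ┃........═...═.........
      ┃  6  ┗━━━━━━━━━━━━━━━━━━━━━━
      ┃  7        0       0┃       
      ┃  8        0       0┃       


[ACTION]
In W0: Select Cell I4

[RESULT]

      ┏━━━━━┏━━━━━━━━━━━━━━━━━━━━━━
      ┃ Spre┃ MapNavigator         
      ┠─────┠──────────────────────
      ┃I4:  ┃....♣♣..═...═.........
      ┃     ┃........═...═~.~......
      ┃-----┃............═.........
      ┃  1  ┃........═...═.........
      ┃  2  ┃........═...═@........
      ┃  3  ┃........═...═.........
      ┃  4  ┃........═.............
      ┃  5  ┃........═...═.........
      ┃  6  ┗━━━━━━━━━━━━━━━━━━━━━━
      ┃  7        0       0┃       
      ┃  8        0       0┃       


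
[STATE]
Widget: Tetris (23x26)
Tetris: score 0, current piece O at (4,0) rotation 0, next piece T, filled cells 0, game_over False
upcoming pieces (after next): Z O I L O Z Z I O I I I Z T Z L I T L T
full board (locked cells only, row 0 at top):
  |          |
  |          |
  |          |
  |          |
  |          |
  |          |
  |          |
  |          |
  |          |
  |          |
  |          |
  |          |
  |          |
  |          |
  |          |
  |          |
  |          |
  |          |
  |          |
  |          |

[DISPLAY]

    ▓▓    │Next:       
    ▓▓    │ ▒          
          │▒▒▒         
          │            
          │            
          │            
          │Score:      
          │0           
          │            
          │            
          │            
          │            
          │            
          │            
          │            
          │            
          │            
          │            
          │            
          │            
          │            
          │            
          │            
          │            
          │            
          │            


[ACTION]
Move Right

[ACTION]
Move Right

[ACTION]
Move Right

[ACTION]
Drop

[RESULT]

          │Next:       
       ▓▓ │ ▒          
       ▓▓ │▒▒▒         
          │            
          │            
          │            
          │Score:      
          │0           
          │            
          │            
          │            
          │            
          │            
          │            
          │            
          │            
          │            
          │            
          │            
          │            
          │            
          │            
          │            
          │            
          │            
          │            


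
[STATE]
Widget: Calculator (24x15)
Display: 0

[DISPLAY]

                       0
┌───┬───┬───┬───┐       
│ 7 │ 8 │ 9 │ ÷ │       
├───┼───┼───┼───┤       
│ 4 │ 5 │ 6 │ × │       
├───┼───┼───┼───┤       
│ 1 │ 2 │ 3 │ - │       
├───┼───┼───┼───┤       
│ 0 │ . │ = │ + │       
├───┼───┼───┼───┤       
│ C │ MC│ MR│ M+│       
└───┴───┴───┴───┘       
                        
                        
                        


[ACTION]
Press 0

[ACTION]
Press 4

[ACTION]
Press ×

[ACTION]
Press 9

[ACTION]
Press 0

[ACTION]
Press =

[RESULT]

                     360
┌───┬───┬───┬───┐       
│ 7 │ 8 │ 9 │ ÷ │       
├───┼───┼───┼───┤       
│ 4 │ 5 │ 6 │ × │       
├───┼───┼───┼───┤       
│ 1 │ 2 │ 3 │ - │       
├───┼───┼───┼───┤       
│ 0 │ . │ = │ + │       
├───┼───┼───┼───┤       
│ C │ MC│ MR│ M+│       
└───┴───┴───┴───┘       
                        
                        
                        


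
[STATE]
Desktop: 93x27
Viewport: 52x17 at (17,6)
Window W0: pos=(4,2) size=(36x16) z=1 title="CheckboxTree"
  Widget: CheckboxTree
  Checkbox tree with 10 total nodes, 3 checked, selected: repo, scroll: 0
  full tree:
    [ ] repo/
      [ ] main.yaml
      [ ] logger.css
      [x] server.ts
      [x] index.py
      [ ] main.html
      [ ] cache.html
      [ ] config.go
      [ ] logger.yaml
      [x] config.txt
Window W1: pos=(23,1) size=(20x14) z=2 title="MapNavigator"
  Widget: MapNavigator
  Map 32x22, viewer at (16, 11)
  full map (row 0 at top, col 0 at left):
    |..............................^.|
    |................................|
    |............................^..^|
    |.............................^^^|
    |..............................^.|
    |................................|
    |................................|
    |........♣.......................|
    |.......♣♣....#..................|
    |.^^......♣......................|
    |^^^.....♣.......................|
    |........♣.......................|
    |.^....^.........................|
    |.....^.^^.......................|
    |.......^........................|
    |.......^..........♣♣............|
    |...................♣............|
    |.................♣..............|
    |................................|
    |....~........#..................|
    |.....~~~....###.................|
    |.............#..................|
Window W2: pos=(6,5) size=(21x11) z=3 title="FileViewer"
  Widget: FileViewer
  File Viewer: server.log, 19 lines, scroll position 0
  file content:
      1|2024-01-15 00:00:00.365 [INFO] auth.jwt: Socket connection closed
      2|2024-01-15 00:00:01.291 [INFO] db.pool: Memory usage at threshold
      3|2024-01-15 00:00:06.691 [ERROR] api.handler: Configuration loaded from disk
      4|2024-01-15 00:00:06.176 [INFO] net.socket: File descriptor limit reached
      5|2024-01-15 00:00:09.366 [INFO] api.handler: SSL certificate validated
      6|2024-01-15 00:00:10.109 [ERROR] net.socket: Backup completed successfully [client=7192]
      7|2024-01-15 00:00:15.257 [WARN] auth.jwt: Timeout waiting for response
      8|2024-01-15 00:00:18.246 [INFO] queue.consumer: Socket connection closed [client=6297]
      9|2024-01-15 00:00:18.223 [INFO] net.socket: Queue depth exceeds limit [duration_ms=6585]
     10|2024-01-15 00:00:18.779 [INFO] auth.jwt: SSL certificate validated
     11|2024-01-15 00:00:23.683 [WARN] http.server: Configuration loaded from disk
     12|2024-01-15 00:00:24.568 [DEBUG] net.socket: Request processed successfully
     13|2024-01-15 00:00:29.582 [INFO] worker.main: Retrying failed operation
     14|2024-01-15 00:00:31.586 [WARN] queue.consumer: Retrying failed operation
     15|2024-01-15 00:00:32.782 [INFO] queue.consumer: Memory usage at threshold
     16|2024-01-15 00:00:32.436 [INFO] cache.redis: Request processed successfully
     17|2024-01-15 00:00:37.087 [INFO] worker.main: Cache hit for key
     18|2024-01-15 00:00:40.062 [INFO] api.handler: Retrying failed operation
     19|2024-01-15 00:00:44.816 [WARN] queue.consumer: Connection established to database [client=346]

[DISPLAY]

r        ┃...#...........┃                          
─────────┨...............┃                          
 00:00:0▲┃...............┃                          
 00:00:0█┃......@........┃                          
 00:00:0░┃...............┃                          
 00:00:0░┃...............┃                          
 00:00:0░┃...............┃                          
 00:00:1░┃........♣♣.....┃                          
 00:00:1▼┃━━━━━━━━━━━━━━━┛                          
━━━━━━━━━┛            ┃                             
                      ┃                             
━━━━━━━━━━━━━━━━━━━━━━┛                             
                                                    
                                                    
                                                    
                                                    
                                                    


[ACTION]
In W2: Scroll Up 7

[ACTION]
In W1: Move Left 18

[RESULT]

r        ┃      .......♣♣┃                          
─────────┨      .^^......┃                          
 00:00:0▲┃      ^^^.....♣┃                          
 00:00:0█┃      @.......♣┃                          
 00:00:0░┃      .^....^..┃                          
 00:00:0░┃      .....^.^^┃                          
 00:00:0░┃      .......^.┃                          
 00:00:1░┃      .......^.┃                          
 00:00:1▼┃━━━━━━━━━━━━━━━┛                          
━━━━━━━━━┛            ┃                             
                      ┃                             
━━━━━━━━━━━━━━━━━━━━━━┛                             
                                                    
                                                    
                                                    
                                                    
                                                    


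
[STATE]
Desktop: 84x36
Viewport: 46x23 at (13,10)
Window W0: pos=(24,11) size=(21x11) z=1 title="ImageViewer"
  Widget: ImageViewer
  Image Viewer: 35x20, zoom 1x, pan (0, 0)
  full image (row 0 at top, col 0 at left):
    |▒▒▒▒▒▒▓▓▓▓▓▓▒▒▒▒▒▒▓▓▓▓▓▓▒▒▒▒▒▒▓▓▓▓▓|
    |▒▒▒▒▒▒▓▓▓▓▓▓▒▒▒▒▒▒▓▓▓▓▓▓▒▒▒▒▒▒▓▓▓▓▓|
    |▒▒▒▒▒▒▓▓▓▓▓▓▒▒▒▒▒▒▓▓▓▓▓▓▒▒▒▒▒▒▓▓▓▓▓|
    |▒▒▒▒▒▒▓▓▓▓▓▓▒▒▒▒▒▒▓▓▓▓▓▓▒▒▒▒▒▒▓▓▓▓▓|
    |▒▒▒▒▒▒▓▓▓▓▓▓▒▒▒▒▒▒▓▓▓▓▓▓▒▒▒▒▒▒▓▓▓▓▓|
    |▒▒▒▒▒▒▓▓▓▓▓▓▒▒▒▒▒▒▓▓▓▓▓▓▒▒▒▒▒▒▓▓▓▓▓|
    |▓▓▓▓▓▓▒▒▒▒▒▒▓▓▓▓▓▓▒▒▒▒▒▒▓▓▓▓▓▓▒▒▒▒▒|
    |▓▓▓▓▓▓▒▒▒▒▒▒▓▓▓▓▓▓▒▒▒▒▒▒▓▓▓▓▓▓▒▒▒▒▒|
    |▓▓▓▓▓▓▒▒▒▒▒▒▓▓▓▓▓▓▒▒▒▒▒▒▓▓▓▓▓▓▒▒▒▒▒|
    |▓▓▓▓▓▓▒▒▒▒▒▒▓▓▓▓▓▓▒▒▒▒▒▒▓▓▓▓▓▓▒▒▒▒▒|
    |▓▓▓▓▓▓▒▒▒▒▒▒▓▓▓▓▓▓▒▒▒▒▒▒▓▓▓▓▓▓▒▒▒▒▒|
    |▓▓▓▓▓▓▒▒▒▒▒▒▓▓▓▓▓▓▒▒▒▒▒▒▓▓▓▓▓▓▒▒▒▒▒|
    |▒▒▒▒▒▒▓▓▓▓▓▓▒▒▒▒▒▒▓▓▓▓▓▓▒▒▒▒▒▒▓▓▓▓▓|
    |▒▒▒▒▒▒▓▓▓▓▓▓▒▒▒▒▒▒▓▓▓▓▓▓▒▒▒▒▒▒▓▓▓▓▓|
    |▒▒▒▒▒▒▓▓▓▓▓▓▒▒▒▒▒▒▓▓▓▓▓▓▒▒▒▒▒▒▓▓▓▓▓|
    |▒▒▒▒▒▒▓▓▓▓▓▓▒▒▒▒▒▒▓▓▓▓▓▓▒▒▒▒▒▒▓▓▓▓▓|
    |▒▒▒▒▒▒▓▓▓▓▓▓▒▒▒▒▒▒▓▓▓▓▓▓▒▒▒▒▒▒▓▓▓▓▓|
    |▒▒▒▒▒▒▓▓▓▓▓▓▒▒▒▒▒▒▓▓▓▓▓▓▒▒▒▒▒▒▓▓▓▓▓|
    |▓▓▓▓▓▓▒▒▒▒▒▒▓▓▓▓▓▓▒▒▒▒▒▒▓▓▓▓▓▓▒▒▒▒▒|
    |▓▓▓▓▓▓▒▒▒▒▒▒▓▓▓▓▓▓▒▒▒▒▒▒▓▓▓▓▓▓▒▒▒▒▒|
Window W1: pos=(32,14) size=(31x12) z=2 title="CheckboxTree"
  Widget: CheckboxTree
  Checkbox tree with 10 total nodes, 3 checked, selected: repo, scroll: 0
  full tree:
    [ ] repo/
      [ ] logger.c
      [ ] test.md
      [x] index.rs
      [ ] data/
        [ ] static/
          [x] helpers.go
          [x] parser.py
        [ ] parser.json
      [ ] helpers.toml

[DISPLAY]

                                              
           ┏━━━━━━━━━━━━━━━━━━━┓              
           ┃ ImageViewer       ┃              
           ┠───────────────────┨              
           ┃▒▒▒▒▒▒▓┏━━━━━━━━━━━━━━━━━━━━━━━━━━
           ┃▒▒▒▒▒▒▓┃ CheckboxTree             
           ┃▒▒▒▒▒▒▓┠──────────────────────────
           ┃▒▒▒▒▒▒▓┃>[-] repo/                
           ┃▒▒▒▒▒▒▓┃   [ ] logger.c           
           ┃▒▒▒▒▒▒▓┃   [ ] test.md            
           ┃▓▓▓▓▓▓▒┃   [x] index.rs           
           ┗━━━━━━━┃   [-] data/              
                   ┃     [x] static/          
                   ┃       [x] helpers.go     
                   ┃       [x] parser.py      
                   ┗━━━━━━━━━━━━━━━━━━━━━━━━━━
                                              
                                              
                                              
                                              
                                              
                                              
                                              


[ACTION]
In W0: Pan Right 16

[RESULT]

                                              
           ┏━━━━━━━━━━━━━━━━━━━┓              
           ┃ ImageViewer       ┃              
           ┠───────────────────┨              
           ┃▒▒▓▓▓▓▓┏━━━━━━━━━━━━━━━━━━━━━━━━━━
           ┃▒▒▓▓▓▓▓┃ CheckboxTree             
           ┃▒▒▓▓▓▓▓┠──────────────────────────
           ┃▒▒▓▓▓▓▓┃>[-] repo/                
           ┃▒▒▓▓▓▓▓┃   [ ] logger.c           
           ┃▒▒▓▓▓▓▓┃   [ ] test.md            
           ┃▓▓▒▒▒▒▒┃   [x] index.rs           
           ┗━━━━━━━┃   [-] data/              
                   ┃     [x] static/          
                   ┃       [x] helpers.go     
                   ┃       [x] parser.py      
                   ┗━━━━━━━━━━━━━━━━━━━━━━━━━━
                                              
                                              
                                              
                                              
                                              
                                              
                                              


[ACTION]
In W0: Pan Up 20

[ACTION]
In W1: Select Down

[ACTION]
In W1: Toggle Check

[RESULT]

                                              
           ┏━━━━━━━━━━━━━━━━━━━┓              
           ┃ ImageViewer       ┃              
           ┠───────────────────┨              
           ┃▒▒▓▓▓▓▓┏━━━━━━━━━━━━━━━━━━━━━━━━━━
           ┃▒▒▓▓▓▓▓┃ CheckboxTree             
           ┃▒▒▓▓▓▓▓┠──────────────────────────
           ┃▒▒▓▓▓▓▓┃ [-] repo/                
           ┃▒▒▓▓▓▓▓┃>  [x] logger.c           
           ┃▒▒▓▓▓▓▓┃   [ ] test.md            
           ┃▓▓▒▒▒▒▒┃   [x] index.rs           
           ┗━━━━━━━┃   [-] data/              
                   ┃     [x] static/          
                   ┃       [x] helpers.go     
                   ┃       [x] parser.py      
                   ┗━━━━━━━━━━━━━━━━━━━━━━━━━━
                                              
                                              
                                              
                                              
                                              
                                              
                                              


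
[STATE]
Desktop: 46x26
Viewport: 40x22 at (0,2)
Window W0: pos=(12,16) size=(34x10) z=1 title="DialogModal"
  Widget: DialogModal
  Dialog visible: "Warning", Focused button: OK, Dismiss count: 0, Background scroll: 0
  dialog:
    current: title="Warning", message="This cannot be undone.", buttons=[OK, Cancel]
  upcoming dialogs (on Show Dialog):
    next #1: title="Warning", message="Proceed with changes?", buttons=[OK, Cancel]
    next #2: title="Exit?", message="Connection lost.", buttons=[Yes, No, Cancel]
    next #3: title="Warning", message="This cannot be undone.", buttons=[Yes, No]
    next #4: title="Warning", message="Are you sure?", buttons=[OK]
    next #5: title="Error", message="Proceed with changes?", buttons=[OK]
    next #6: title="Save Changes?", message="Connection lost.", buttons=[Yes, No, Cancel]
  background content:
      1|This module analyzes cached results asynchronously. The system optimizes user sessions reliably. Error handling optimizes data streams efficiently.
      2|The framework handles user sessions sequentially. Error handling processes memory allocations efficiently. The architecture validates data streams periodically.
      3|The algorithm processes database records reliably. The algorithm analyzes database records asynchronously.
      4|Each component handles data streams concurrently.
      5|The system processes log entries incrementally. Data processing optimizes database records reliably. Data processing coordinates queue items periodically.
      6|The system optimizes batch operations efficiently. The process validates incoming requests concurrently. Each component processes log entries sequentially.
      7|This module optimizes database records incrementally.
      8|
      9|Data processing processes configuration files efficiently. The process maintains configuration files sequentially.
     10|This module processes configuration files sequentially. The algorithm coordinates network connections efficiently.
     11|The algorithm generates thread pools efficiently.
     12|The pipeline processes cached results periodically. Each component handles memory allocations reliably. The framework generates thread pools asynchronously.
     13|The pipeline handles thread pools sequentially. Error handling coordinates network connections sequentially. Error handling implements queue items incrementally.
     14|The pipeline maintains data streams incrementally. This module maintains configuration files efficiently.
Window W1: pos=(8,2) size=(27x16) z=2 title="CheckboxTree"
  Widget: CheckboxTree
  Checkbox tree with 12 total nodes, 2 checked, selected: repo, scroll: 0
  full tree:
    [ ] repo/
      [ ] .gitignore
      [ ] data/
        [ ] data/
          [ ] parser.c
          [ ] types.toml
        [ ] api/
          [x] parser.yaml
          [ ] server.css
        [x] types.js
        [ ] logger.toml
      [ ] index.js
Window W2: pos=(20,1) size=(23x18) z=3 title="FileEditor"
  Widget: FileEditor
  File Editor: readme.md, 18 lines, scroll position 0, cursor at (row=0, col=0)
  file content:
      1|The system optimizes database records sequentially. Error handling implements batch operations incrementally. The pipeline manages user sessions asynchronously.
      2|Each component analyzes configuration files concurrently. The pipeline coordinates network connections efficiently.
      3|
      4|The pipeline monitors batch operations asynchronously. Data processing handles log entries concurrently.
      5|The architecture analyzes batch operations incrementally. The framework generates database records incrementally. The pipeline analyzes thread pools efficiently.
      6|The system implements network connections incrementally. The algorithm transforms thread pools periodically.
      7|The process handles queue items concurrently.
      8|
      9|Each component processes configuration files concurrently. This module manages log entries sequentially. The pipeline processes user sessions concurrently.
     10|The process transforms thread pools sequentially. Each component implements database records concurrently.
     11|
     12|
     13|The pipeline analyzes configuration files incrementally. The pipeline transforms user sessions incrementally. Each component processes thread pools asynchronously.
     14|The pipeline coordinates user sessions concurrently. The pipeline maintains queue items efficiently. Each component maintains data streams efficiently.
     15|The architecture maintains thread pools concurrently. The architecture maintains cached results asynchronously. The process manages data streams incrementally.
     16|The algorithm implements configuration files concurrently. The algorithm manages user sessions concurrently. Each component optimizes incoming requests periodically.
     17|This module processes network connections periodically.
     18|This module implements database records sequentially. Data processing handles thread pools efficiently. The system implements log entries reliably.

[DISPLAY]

        ┏━━━━━━━━━━━┃ FileEditor        
        ┃ CheckboxTr┠───────────────────
        ┠───────────┃█he system optimize
        ┃>[-] repo/ ┃Each component anal
        ┃   [ ] .git┃                   
        ┃   [-] data┃The pipeline monito
        ┃     [ ] da┃The architecture an
        ┃       [ ] ┃The system implemen
        ┃       [ ] ┃The process handles
        ┃     [-] ap┃                   
        ┃       [x] ┃Each component proc
        ┃       [ ] ┃The process transfo
        ┃     [x] ty┃                   
        ┃     [ ] lo┃                   
        ┃   [ ] inde┃The pipeline analyz
        ┗━━━━━━━━━━━┃The pipeline coordi
            ┠───────┗━━━━━━━━━━━━━━━━━━━
            ┃Thi┌───────────────────────
            ┃The│        Warning        
            ┃The│ This cannot be undone.
            ┃Eac│     [OK]  Cancel      
            ┃The└───────────────────────


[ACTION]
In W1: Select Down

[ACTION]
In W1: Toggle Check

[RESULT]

        ┏━━━━━━━━━━━┃ FileEditor        
        ┃ CheckboxTr┠───────────────────
        ┠───────────┃█he system optimize
        ┃ [-] repo/ ┃Each component anal
        ┃>  [x] .git┃                   
        ┃   [-] data┃The pipeline monito
        ┃     [ ] da┃The architecture an
        ┃       [ ] ┃The system implemen
        ┃       [ ] ┃The process handles
        ┃     [-] ap┃                   
        ┃       [x] ┃Each component proc
        ┃       [ ] ┃The process transfo
        ┃     [x] ty┃                   
        ┃     [ ] lo┃                   
        ┃   [ ] inde┃The pipeline analyz
        ┗━━━━━━━━━━━┃The pipeline coordi
            ┠───────┗━━━━━━━━━━━━━━━━━━━
            ┃Thi┌───────────────────────
            ┃The│        Warning        
            ┃The│ This cannot be undone.
            ┃Eac│     [OK]  Cancel      
            ┃The└───────────────────────


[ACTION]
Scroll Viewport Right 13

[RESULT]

  ┏━━━━━━━━━━━┃ FileEditor          ┃   
  ┃ CheckboxTr┠─────────────────────┨   
  ┠───────────┃█he system optimizes▲┃   
  ┃ [-] repo/ ┃Each component analy█┃   
  ┃>  [x] .git┃                    ░┃   
  ┃   [-] data┃The pipeline monitor░┃   
  ┃     [ ] da┃The architecture ana░┃   
  ┃       [ ] ┃The system implement░┃   
  ┃       [ ] ┃The process handles ░┃   
  ┃     [-] ap┃                    ░┃   
  ┃       [x] ┃Each component proce░┃   
  ┃       [ ] ┃The process transfor░┃   
  ┃     [x] ty┃                    ░┃   
  ┃     [ ] lo┃                    ░┃   
  ┃   [ ] inde┃The pipeline analyze░┃━━┓
  ┗━━━━━━━━━━━┃The pipeline coordin▼┃  ┃
      ┠───────┗━━━━━━━━━━━━━━━━━━━━━┛──┨
      ┃Thi┌────────────────────────┐esu┃
      ┃The│        Warning         │ssi┃
      ┃The│ This cannot be undone. │ase┃
      ┃Eac│     [OK]  Cancel       │tre┃
      ┃The└────────────────────────┘ies┃


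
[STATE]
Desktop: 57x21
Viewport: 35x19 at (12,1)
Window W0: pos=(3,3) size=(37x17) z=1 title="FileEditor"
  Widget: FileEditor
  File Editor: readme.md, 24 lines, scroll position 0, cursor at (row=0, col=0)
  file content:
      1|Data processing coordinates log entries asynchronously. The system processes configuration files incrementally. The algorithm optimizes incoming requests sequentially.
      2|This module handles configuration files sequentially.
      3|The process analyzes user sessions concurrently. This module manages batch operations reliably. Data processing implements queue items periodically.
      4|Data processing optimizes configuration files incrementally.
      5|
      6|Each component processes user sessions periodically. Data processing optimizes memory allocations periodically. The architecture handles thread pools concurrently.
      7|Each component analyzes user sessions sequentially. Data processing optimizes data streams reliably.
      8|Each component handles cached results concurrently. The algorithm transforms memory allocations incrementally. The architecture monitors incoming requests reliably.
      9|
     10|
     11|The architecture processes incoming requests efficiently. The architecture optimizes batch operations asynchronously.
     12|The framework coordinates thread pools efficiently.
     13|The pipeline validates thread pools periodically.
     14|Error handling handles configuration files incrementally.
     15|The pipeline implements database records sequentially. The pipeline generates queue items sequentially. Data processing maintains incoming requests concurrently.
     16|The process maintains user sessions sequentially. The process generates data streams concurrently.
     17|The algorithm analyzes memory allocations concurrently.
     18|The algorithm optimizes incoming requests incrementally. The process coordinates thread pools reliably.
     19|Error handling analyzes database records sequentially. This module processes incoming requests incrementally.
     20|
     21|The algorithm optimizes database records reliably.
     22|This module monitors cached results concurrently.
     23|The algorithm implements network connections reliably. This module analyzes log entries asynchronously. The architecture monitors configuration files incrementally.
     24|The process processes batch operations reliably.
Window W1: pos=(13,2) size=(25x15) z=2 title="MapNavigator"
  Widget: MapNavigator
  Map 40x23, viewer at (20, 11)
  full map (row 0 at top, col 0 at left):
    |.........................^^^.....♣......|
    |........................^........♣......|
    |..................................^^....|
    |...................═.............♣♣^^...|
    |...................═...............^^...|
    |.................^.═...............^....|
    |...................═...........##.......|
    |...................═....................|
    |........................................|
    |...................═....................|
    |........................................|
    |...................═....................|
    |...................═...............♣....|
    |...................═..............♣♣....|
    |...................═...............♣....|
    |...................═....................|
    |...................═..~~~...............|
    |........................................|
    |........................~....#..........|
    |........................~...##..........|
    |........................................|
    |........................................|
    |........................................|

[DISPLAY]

                                   
 ┏━━━━━━━━━━━━━━━━━━━━━━━┓         
━┃ MapNavigator          ┃━┓       
t┠───────────────────────┨ ┃       
─┃..........═...........#┃─┨       
c┃..........═............┃▲┃       
u┃.......................┃█┃       
e┃..........═............┃░┃       
c┃.......................┃░┃       
 ┃..........═@...........┃░┃       
p┃..........═............┃░┃       
p┃..........═............┃░┃       
p┃..........═............┃░┃       
 ┃..........═............┃░┃       
 ┃..........═..~~~.......┃░┃       
i┗━━━━━━━━━━━━━━━━━━━━━━━┛░┃       
ework coordinates thread p░┃       
line validates thread pool▼┃       
━━━━━━━━━━━━━━━━━━━━━━━━━━━┛       


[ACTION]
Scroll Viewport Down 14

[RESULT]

 ┏━━━━━━━━━━━━━━━━━━━━━━━┓         
━┃ MapNavigator          ┃━┓       
t┠───────────────────────┨ ┃       
─┃..........═...........#┃─┨       
c┃..........═............┃▲┃       
u┃.......................┃█┃       
e┃..........═............┃░┃       
c┃.......................┃░┃       
 ┃..........═@...........┃░┃       
p┃..........═............┃░┃       
p┃..........═............┃░┃       
p┃..........═............┃░┃       
 ┃..........═............┃░┃       
 ┃..........═..~~~.......┃░┃       
i┗━━━━━━━━━━━━━━━━━━━━━━━┛░┃       
ework coordinates thread p░┃       
line validates thread pool▼┃       
━━━━━━━━━━━━━━━━━━━━━━━━━━━┛       
                                   


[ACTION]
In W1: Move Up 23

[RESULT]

 ┏━━━━━━━━━━━━━━━━━━━━━━━┓         
━┃ MapNavigator          ┃━┓       
t┠───────────────────────┨ ┃       
─┃                       ┃─┨       
c┃                       ┃▲┃       
u┃                       ┃█┃       
e┃                       ┃░┃       
c┃                       ┃░┃       
 ┃...........@....^^^....┃░┃       
p┃...............^.......┃░┃       
p┃.......................┃░┃       
p┃..........═............┃░┃       
 ┃..........═............┃░┃       
 ┃........^.═............┃░┃       
i┗━━━━━━━━━━━━━━━━━━━━━━━┛░┃       
ework coordinates thread p░┃       
line validates thread pool▼┃       
━━━━━━━━━━━━━━━━━━━━━━━━━━━┛       
                                   


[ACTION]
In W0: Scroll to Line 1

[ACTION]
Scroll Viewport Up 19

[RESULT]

                                   
                                   
 ┏━━━━━━━━━━━━━━━━━━━━━━━┓         
━┃ MapNavigator          ┃━┓       
t┠───────────────────────┨ ┃       
─┃                       ┃─┨       
c┃                       ┃▲┃       
u┃                       ┃█┃       
e┃                       ┃░┃       
c┃                       ┃░┃       
 ┃...........@....^^^....┃░┃       
p┃...............^.......┃░┃       
p┃.......................┃░┃       
p┃..........═............┃░┃       
 ┃..........═............┃░┃       
 ┃........^.═............┃░┃       
i┗━━━━━━━━━━━━━━━━━━━━━━━┛░┃       
ework coordinates thread p░┃       
line validates thread pool▼┃       


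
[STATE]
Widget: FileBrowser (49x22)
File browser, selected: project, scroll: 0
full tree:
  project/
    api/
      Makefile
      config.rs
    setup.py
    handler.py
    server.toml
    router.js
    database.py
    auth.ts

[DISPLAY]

> [-] project/                                   
    [+] api/                                     
    setup.py                                     
    handler.py                                   
    server.toml                                  
    router.js                                    
    database.py                                  
    auth.ts                                      
                                                 
                                                 
                                                 
                                                 
                                                 
                                                 
                                                 
                                                 
                                                 
                                                 
                                                 
                                                 
                                                 
                                                 


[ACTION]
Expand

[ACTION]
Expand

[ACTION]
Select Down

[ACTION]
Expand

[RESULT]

  [-] project/                                   
  > [-] api/                                     
      Makefile                                   
      config.rs                                  
    setup.py                                     
    handler.py                                   
    server.toml                                  
    router.js                                    
    database.py                                  
    auth.ts                                      
                                                 
                                                 
                                                 
                                                 
                                                 
                                                 
                                                 
                                                 
                                                 
                                                 
                                                 
                                                 


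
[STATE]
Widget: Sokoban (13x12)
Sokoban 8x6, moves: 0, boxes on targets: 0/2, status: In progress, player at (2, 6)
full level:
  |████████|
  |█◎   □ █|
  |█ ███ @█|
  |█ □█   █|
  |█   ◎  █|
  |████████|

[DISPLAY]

████████     
█◎   □ █     
█ ███ @█     
█ □█   █     
█   ◎  █     
████████     
Moves: 0  0/2
             
             
             
             
             


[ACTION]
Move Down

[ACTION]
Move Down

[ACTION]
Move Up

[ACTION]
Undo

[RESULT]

████████     
█◎   □ █     
█ ███  █     
█ □█   █     
█   ◎ @█     
████████     
Moves: 2  0/2
             
             
             
             
             


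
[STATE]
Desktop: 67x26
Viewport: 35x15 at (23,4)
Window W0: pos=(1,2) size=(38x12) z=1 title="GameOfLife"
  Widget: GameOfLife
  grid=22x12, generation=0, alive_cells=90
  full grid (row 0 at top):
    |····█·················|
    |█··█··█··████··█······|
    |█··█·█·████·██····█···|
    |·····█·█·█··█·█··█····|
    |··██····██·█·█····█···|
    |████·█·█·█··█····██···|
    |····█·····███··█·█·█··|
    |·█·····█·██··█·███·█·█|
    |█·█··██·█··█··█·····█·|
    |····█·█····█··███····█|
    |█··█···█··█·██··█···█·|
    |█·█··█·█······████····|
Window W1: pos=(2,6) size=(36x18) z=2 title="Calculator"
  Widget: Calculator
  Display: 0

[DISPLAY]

───────────────┨                   
               ┃                   
━━━━━━━━━━━━━━┓┃                   
              ┃┃                   
──────────────┨┃                   
             0┃┃                   
              ┃┃                   
              ┃┃                   
              ┃┃                   
              ┃┛                   
              ┃                    
              ┃                    
              ┃                    
              ┃                    
              ┃                    


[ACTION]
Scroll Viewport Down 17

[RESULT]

              ┃┃                   
              ┃┃                   
              ┃┛                   
              ┃                    
              ┃                    
              ┃                    
              ┃                    
              ┃                    
              ┃                    
              ┃                    
              ┃                    
              ┃                    
━━━━━━━━━━━━━━┛                    
                                   
                                   
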